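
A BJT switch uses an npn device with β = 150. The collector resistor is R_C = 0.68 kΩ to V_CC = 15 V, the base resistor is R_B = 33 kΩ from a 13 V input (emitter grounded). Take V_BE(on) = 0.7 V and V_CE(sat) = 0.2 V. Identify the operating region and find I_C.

saturation; I_C ≈ 22 mA

Assume active: I_B = (13 − 0.7)/33 = 0.373 mA, giving I_C = β·I_B = 55.9 mA.
But then V_CE = 15 − 55.9×0.68 = -23 V < V_CE(sat) = 0.2 V — impossible in the active region.
So the transistor is saturated. With V_CE = 0.2 V, I_C = (V_CC − 0.2)/R_C = 14.8/0.68 = 21.8 mA.
Check: β·I_B = 55.9 mA > I_C = 21.8 mA, confirming saturation.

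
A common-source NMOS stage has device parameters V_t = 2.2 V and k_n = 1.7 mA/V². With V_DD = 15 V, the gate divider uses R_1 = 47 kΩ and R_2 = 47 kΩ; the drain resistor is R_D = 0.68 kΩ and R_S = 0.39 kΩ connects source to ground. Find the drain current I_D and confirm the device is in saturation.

I_D ≈ 6.5 mA

V_G = V_DD·R_2/(R_1+R_2) = 15×47/94 = 7.5 V.
Assume saturation: I_D = (k_n/2)(V_GS − V_t)² with V_GS = V_G − I_D·R_S = 7.5 − 0.39·I_D.
Substituting gives 0.129·I_D² − 4.51·I_D + 23.9 = 0, with roots I_D = 6.5 or 28.4 mA.
The root I_D = 28.4 mA gives V_GS = -3.58 V ≤ V_t, so take I_D = 6.5 mA.
Then V_GS = 4.97 V and V_DS = V_DD − I_D(R_D+R_S) = 15 − 6.5×1.07 = 8.05 V.
Saturation requires V_DS ≥ V_GS − V_t = 2.77 V; 8.05 ≥ 2.77 ✓.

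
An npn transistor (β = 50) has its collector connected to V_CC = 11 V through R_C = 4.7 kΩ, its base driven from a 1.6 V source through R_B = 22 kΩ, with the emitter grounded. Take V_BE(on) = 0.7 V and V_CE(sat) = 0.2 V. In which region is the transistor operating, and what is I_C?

active; I_C ≈ 2 mA

Assume active. Base-emitter loop: I_B = (V_BB − V_BE)/R_B = (1.6 − 0.7)/22 = 0.0409 mA.
I_C = β·I_B = 50×0.0409 = 2.05 mA.
V_CE = V_CC − I_C·R_C = 11 − 2.05×4.7 = 1.39 V > V_CE(sat), so the active-region assumption holds.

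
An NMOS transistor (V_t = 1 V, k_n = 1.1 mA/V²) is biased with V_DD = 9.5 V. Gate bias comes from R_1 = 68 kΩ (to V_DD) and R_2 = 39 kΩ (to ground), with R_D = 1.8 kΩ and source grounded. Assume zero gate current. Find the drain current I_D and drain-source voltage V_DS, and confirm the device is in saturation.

V_G = V_DD·R_2/(R_1+R_2) = 9.5×39/107 = 3.46 V. With the source grounded, V_GS = V_G = 3.46 V.
Assume saturation: I_D = (k_n/2)(V_GS − V_t)² = (1.1/2)×(3.46 − 1)² = 0.55×2.46² = 3.34 mA.
V_DS = V_DD − I_D·R_D = 9.5 − 3.34×1.8 = 3.5 V.
Saturation requires V_DS ≥ V_GS − V_t = 2.46 V; 3.5 ≥ 2.46 ✓.

I_D ≈ 3.3 mA, V_DS ≈ 3.5 V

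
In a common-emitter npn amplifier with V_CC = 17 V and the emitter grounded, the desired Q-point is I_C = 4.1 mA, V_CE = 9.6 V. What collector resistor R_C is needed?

Collector loop: V_CC = I_C·R_C + V_CE.
R_C = (V_CC − V_CE)/I_C = (17 − 9.6)/4.1 = 1.8 kΩ.

R_C ≈ 1.8 kΩ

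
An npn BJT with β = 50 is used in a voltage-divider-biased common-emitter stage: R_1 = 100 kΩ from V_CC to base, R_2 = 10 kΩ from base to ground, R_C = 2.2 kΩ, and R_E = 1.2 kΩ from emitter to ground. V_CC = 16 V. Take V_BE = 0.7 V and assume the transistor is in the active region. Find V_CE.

V_CE ≈ 14 V

Thevenize the base divider: V_Th = V_CC·R_2/(R_1+R_2) = 16×10/110 = 1.45 V, R_Th = R_1‖R_2 = 9.09 kΩ.
Base-emitter loop: V_Th = I_B·R_Th + V_BE + (β+1)I_B·R_E, so I_B = (1.45 − 0.7) / (9.09 + 51×1.2) = 0.0107 mA.
I_C = β·I_B = 50×0.0107 = 0.537 mA, and I_E = (β+1)I_B = 0.547 mA.
V_CE = V_CC − I_C·R_C − I_E·R_E = 16 − 0.537×2.2 − 0.547×1.2 = 14.2 V.
V_CE = 14.2 V > 0.2 V confirms active-region operation.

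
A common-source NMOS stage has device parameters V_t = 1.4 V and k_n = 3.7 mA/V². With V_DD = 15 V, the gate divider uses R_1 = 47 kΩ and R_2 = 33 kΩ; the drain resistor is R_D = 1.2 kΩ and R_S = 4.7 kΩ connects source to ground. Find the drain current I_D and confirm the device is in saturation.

I_D ≈ 0.87 mA

V_G = V_DD·R_2/(R_1+R_2) = 15×33/80 = 6.19 V.
Assume saturation: I_D = (k_n/2)(V_GS − V_t)² with V_GS = V_G − I_D·R_S = 6.19 − 4.7·I_D.
Substituting gives 40.9·I_D² − 84.3·I_D + 42.4 = 0, with roots I_D = 0.873 or 1.19 mA.
The root I_D = 1.19 mA gives V_GS = 0.598 V ≤ V_t, so take I_D = 0.873 mA.
Then V_GS = 2.09 V and V_DS = V_DD − I_D(R_D+R_S) = 15 − 0.873×5.9 = 9.85 V.
Saturation requires V_DS ≥ V_GS − V_t = 0.687 V; 9.85 ≥ 0.687 ✓.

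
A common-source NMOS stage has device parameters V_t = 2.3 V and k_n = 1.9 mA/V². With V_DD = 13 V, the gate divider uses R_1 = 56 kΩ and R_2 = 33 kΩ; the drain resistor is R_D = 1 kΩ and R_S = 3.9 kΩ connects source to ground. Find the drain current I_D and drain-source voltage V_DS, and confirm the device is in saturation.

I_D ≈ 0.47 mA, V_DS ≈ 11 V

V_G = V_DD·R_2/(R_1+R_2) = 13×33/89 = 4.82 V.
Assume saturation: I_D = (k_n/2)(V_GS − V_t)² with V_GS = V_G − I_D·R_S = 4.82 − 3.9·I_D.
Substituting gives 14.4·I_D² − 19.7·I_D + 6.03 = 0, with roots I_D = 0.467 or 0.895 mA.
The root I_D = 0.895 mA gives V_GS = 1.33 V ≤ V_t, so take I_D = 0.467 mA.
Then V_GS = 3 V and V_DS = V_DD − I_D(R_D+R_S) = 13 − 0.467×4.9 = 10.7 V.
Saturation requires V_DS ≥ V_GS − V_t = 0.701 V; 10.7 ≥ 0.701 ✓.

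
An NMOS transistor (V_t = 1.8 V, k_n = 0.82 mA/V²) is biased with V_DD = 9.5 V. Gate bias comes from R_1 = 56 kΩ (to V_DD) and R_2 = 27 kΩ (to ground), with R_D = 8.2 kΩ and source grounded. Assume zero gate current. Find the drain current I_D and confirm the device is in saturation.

I_D ≈ 0.68 mA

V_G = V_DD·R_2/(R_1+R_2) = 9.5×27/83 = 3.09 V. With the source grounded, V_GS = V_G = 3.09 V.
Assume saturation: I_D = (k_n/2)(V_GS − V_t)² = (0.82/2)×(3.09 − 1.8)² = 0.41×1.29² = 0.683 mA.
V_DS = V_DD − I_D·R_D = 9.5 − 0.683×8.2 = 3.9 V.
Saturation requires V_DS ≥ V_GS − V_t = 1.29 V; 3.9 ≥ 1.29 ✓.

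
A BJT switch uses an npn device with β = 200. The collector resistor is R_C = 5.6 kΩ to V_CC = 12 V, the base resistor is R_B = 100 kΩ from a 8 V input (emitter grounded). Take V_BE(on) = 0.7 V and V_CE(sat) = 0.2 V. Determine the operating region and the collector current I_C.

Assume active: I_B = (8 − 0.7)/100 = 0.073 mA, giving I_C = β·I_B = 14.6 mA.
But then V_CE = 12 − 14.6×5.6 = -69.8 V < V_CE(sat) = 0.2 V — impossible in the active region.
So the transistor is saturated. With V_CE = 0.2 V, I_C = (V_CC − 0.2)/R_C = 11.8/5.6 = 2.11 mA.
Check: β·I_B = 14.6 mA > I_C = 2.11 mA, confirming saturation.

saturation; I_C ≈ 2.1 mA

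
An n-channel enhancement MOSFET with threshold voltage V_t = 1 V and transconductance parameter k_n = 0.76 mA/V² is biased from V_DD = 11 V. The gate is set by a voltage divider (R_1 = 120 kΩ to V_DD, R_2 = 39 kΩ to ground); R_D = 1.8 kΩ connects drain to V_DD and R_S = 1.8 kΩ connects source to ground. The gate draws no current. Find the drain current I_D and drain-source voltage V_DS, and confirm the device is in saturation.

I_D ≈ 0.38 mA, V_DS ≈ 9.6 V

V_G = V_DD·R_2/(R_1+R_2) = 11×39/159 = 2.7 V.
Assume saturation: I_D = (k_n/2)(V_GS − V_t)² with V_GS = V_G − I_D·R_S = 2.7 − 1.8·I_D.
Substituting gives 1.23·I_D² − 3.32·I_D + 1.1 = 0, with roots I_D = 0.385 or 2.31 mA.
The root I_D = 2.31 mA gives V_GS = -1.47 V ≤ V_t, so take I_D = 0.385 mA.
Then V_GS = 2.01 V and V_DS = V_DD − I_D(R_D+R_S) = 11 − 0.385×3.6 = 9.62 V.
Saturation requires V_DS ≥ V_GS − V_t = 1.01 V; 9.62 ≥ 1.01 ✓.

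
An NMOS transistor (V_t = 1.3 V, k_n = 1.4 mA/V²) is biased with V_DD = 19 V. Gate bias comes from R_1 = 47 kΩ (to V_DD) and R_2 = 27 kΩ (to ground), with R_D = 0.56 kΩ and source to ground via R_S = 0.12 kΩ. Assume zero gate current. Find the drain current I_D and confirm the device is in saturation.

V_G = V_DD·R_2/(R_1+R_2) = 19×27/74 = 6.93 V.
Assume saturation: I_D = (k_n/2)(V_GS − V_t)² with V_GS = V_G − I_D·R_S = 6.93 − 0.12·I_D.
Substituting gives 0.0101·I_D² − 1.95·I_D + 22.2 = 0, with roots I_D = 12.2 or 181 mA.
The root I_D = 181 mA gives V_GS = -14.8 V ≤ V_t, so take I_D = 12.2 mA.
Then V_GS = 5.47 V and V_DS = V_DD − I_D(R_D+R_S) = 19 − 12.2×0.68 = 10.7 V.
Saturation requires V_DS ≥ V_GS − V_t = 4.17 V; 10.7 ≥ 4.17 ✓.

I_D ≈ 12 mA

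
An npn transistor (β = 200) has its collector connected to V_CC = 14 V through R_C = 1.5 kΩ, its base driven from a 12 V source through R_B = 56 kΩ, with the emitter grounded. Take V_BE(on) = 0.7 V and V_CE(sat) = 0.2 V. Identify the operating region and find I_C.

Assume active: I_B = (12 − 0.7)/56 = 0.202 mA, giving I_C = β·I_B = 40.4 mA.
But then V_CE = 14 − 40.4×1.5 = -46.5 V < V_CE(sat) = 0.2 V — impossible in the active region.
So the transistor is saturated. With V_CE = 0.2 V, I_C = (V_CC − 0.2)/R_C = 13.8/1.5 = 9.2 mA.
Check: β·I_B = 40.4 mA > I_C = 9.2 mA, confirming saturation.

saturation; I_C ≈ 9.2 mA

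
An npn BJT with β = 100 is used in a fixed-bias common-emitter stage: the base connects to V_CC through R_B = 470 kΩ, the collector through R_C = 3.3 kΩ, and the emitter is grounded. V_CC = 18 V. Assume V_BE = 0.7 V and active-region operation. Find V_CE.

V_CE ≈ 5.9 V

Base loop: V_CC = I_B·R_B + V_BE, so I_B = (18 − 0.7)/470 kΩ = 0.0368 mA.
In the active region I_C = β·I_B = 100 × 0.0368 = 3.68 mA.
Collector loop: V_CE = V_CC − I_C·R_C = 18 − 3.68×3.3 = 5.85 V.
Since V_CE = 5.85 V > V_CE(sat) ≈ 0.2 V, the transistor is in the active region as assumed.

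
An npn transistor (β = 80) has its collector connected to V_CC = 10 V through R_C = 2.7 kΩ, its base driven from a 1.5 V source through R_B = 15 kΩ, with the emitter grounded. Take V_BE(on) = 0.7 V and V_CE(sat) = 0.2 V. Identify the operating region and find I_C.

Assume active: I_B = (1.5 − 0.7)/15 = 0.0533 mA, giving I_C = β·I_B = 4.27 mA.
But then V_CE = 10 − 4.27×2.7 = -1.52 V < V_CE(sat) = 0.2 V — impossible in the active region.
So the transistor is saturated. With V_CE = 0.2 V, I_C = (V_CC − 0.2)/R_C = 9.8/2.7 = 3.63 mA.
Check: β·I_B = 4.27 mA > I_C = 3.63 mA, confirming saturation.

saturation; I_C ≈ 3.6 mA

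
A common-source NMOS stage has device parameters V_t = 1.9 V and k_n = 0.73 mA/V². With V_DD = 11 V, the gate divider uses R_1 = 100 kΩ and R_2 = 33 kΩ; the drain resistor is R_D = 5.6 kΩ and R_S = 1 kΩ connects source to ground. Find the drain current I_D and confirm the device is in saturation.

V_G = V_DD·R_2/(R_1+R_2) = 11×33/133 = 2.73 V.
Assume saturation: I_D = (k_n/2)(V_GS − V_t)² with V_GS = V_G − I_D·R_S = 2.73 − 1·I_D.
Substituting gives 0.365·I_D² − 1.61·I_D + 0.251 = 0, with roots I_D = 0.162 or 4.24 mA.
The root I_D = 4.24 mA gives V_GS = -1.51 V ≤ V_t, so take I_D = 0.162 mA.
Then V_GS = 2.57 V and V_DS = V_DD − I_D(R_D+R_S) = 11 − 0.162×6.6 = 9.93 V.
Saturation requires V_DS ≥ V_GS − V_t = 0.667 V; 9.93 ≥ 0.667 ✓.

I_D ≈ 0.16 mA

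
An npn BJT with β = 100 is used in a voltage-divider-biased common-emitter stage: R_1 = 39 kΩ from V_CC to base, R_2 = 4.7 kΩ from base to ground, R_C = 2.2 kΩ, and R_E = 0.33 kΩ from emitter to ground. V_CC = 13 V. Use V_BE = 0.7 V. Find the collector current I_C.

Thevenize the base divider: V_Th = V_CC·R_2/(R_1+R_2) = 13×4.7/43.7 = 1.4 V, R_Th = R_1‖R_2 = 4.19 kΩ.
Base-emitter loop: V_Th = I_B·R_Th + V_BE + (β+1)I_B·R_E, so I_B = (1.4 − 0.7) / (4.19 + 101×0.33) = 0.0186 mA.
I_C = β·I_B = 100×0.0186 = 1.86 mA, and I_E = (β+1)I_B = 1.88 mA.
V_CE = V_CC − I_C·R_C − I_E·R_E = 13 − 1.86×2.2 − 1.88×0.33 = 8.29 V.
V_CE = 8.29 V > 0.2 V confirms active-region operation.

I_C ≈ 1.9 mA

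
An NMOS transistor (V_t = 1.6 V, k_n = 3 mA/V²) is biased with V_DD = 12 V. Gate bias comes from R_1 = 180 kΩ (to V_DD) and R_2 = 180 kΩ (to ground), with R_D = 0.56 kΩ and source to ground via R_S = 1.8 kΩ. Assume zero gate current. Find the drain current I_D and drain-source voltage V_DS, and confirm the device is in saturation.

V_G = V_DD·R_2/(R_1+R_2) = 12×180/360 = 6 V.
Assume saturation: I_D = (k_n/2)(V_GS − V_t)² with V_GS = V_G − I_D·R_S = 6 − 1.8·I_D.
Substituting gives 4.86·I_D² − 24.8·I_D + 29 = 0, with roots I_D = 1.83 or 3.26 mA.
The root I_D = 3.26 mA gives V_GS = 0.125 V ≤ V_t, so take I_D = 1.83 mA.
Then V_GS = 2.7 V and V_DS = V_DD − I_D(R_D+R_S) = 12 − 1.83×2.36 = 7.68 V.
Saturation requires V_DS ≥ V_GS − V_t = 1.1 V; 7.68 ≥ 1.1 ✓.

I_D ≈ 1.8 mA, V_DS ≈ 7.7 V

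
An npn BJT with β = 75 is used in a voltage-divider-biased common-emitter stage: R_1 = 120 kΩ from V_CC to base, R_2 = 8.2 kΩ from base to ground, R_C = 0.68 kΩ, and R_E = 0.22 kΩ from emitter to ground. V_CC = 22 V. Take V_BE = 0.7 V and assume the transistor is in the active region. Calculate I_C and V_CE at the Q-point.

I_C ≈ 2.2 mA, V_CE ≈ 20 V

Thevenize the base divider: V_Th = V_CC·R_2/(R_1+R_2) = 22×8.2/128 = 1.41 V, R_Th = R_1‖R_2 = 7.68 kΩ.
Base-emitter loop: V_Th = I_B·R_Th + V_BE + (β+1)I_B·R_E, so I_B = (1.41 − 0.7) / (7.68 + 76×0.22) = 0.029 mA.
I_C = β·I_B = 75×0.029 = 2.17 mA, and I_E = (β+1)I_B = 2.2 mA.
V_CE = V_CC − I_C·R_C − I_E·R_E = 22 − 2.17×0.68 − 2.2×0.22 = 20 V.
V_CE = 20 V > 0.2 V confirms active-region operation.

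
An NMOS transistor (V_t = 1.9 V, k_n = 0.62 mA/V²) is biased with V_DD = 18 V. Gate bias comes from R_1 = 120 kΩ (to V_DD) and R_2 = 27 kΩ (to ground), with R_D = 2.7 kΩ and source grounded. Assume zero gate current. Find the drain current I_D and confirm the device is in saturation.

V_G = V_DD·R_2/(R_1+R_2) = 18×27/147 = 3.31 V. With the source grounded, V_GS = V_G = 3.31 V.
Assume saturation: I_D = (k_n/2)(V_GS − V_t)² = (0.62/2)×(3.31 − 1.9)² = 0.31×1.41² = 0.613 mA.
V_DS = V_DD − I_D·R_D = 18 − 0.613×2.7 = 16.3 V.
Saturation requires V_DS ≥ V_GS − V_t = 1.41 V; 16.3 ≥ 1.41 ✓.

I_D ≈ 0.61 mA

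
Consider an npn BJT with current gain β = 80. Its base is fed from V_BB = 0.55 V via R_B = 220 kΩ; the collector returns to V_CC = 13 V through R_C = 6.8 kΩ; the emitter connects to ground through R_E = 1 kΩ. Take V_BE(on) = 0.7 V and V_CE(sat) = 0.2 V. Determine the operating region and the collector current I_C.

cutoff; I_C ≈ 0

V_BB = 0.55 V ≤ V_BE(on) = 0.7 V, so the base-emitter junction is not forward biased.
The transistor is in cutoff: I_B = I_C = 0.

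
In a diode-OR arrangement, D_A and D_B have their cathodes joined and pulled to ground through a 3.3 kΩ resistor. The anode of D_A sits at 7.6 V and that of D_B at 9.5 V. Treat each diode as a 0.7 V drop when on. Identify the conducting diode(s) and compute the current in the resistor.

Assume both conduct. Then node N would need to be at both 7.6−0.7 = 6.9 V and 9.5−0.7 = 8.8 V, which is impossible.
Assume only D_B conducts: V_N = 9.5 − 0.7 = 8.8 V, so I_R = 8.8/3.3 = 2.67 mA.
Check D_A: its anode-to-cathode voltage is 7.6 − 8.8 = -1.2 V < 0.7 V, so it is off. The assumption is consistent.

Only D_B conducts; I_R ≈ 2.7 mA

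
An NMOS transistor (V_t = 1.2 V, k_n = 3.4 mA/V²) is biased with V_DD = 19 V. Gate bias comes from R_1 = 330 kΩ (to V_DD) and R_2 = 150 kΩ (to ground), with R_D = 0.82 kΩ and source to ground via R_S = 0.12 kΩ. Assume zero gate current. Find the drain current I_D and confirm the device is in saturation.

V_G = V_DD·R_2/(R_1+R_2) = 19×150/480 = 5.94 V.
Assume saturation: I_D = (k_n/2)(V_GS − V_t)² with V_GS = V_G − I_D·R_S = 5.94 − 0.12·I_D.
Substituting gives 0.0245·I_D² − 2.93·I_D + 38.2 = 0, with roots I_D = 14.8 or 105 mA.
The root I_D = 105 mA gives V_GS = -6.66 V ≤ V_t, so take I_D = 14.8 mA.
Then V_GS = 4.16 V and V_DS = V_DD − I_D(R_D+R_S) = 19 − 14.8×0.94 = 5.04 V.
Saturation requires V_DS ≥ V_GS − V_t = 2.96 V; 5.04 ≥ 2.96 ✓.

I_D ≈ 15 mA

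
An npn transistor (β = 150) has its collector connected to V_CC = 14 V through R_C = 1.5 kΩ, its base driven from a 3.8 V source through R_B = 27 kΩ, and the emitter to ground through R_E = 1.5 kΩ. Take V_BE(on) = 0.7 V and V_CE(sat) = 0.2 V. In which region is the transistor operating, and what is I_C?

active; I_C ≈ 1.8 mA

Assume active. Base-emitter loop: I_B = (V_BB − V_BE)/(R_B + (β+1)R_E) = (3.8 − 0.7)/(27 + 151×1.5) = 0.0122 mA.
I_C = β·I_B = 150×0.0122 = 1.83 mA.
V_CE = V_CC − I_C·R_C − I_E·R_E = 14 − 1.83×1.5 − 1.85×1.5 = 8.48 V > V_CE(sat), so the active-region assumption holds.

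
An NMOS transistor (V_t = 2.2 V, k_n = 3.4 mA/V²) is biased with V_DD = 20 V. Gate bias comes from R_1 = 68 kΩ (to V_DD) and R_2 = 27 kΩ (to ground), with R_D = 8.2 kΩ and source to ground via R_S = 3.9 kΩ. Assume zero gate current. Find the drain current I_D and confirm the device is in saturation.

I_D ≈ 0.73 mA

V_G = V_DD·R_2/(R_1+R_2) = 20×27/95 = 5.68 V.
Assume saturation: I_D = (k_n/2)(V_GS − V_t)² with V_GS = V_G − I_D·R_S = 5.68 − 3.9·I_D.
Substituting gives 25.9·I_D² − 47.2·I_D + 20.6 = 0, with roots I_D = 0.726 or 1.1 mA.
The root I_D = 1.1 mA gives V_GS = 1.4 V ≤ V_t, so take I_D = 0.726 mA.
Then V_GS = 2.85 V and V_DS = V_DD − I_D(R_D+R_S) = 20 − 0.726×12.1 = 11.2 V.
Saturation requires V_DS ≥ V_GS − V_t = 0.653 V; 11.2 ≥ 0.653 ✓.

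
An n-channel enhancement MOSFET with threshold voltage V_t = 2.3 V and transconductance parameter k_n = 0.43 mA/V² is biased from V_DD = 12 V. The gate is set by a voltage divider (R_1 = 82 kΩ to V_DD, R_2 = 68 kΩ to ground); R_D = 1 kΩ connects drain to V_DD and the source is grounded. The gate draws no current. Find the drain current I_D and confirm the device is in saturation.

I_D ≈ 2.1 mA

V_G = V_DD·R_2/(R_1+R_2) = 12×68/150 = 5.44 V. With the source grounded, V_GS = V_G = 5.44 V.
Assume saturation: I_D = (k_n/2)(V_GS − V_t)² = (0.43/2)×(5.44 − 2.3)² = 0.215×3.14² = 2.12 mA.
V_DS = V_DD − I_D·R_D = 12 − 2.12×1 = 9.88 V.
Saturation requires V_DS ≥ V_GS − V_t = 3.14 V; 9.88 ≥ 3.14 ✓.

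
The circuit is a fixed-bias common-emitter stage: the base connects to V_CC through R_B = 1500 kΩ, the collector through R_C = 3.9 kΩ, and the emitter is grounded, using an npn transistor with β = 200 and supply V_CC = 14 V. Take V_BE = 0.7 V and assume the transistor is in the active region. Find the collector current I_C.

I_C ≈ 1.8 mA

Base loop: V_CC = I_B·R_B + V_BE, so I_B = (14 − 0.7)/1500 kΩ = 0.00887 mA.
In the active region I_C = β·I_B = 200 × 0.00887 = 1.77 mA.
Collector loop: V_CE = V_CC − I_C·R_C = 14 − 1.77×3.9 = 7.08 V.
Since V_CE = 7.08 V > V_CE(sat) ≈ 0.2 V, the transistor is in the active region as assumed.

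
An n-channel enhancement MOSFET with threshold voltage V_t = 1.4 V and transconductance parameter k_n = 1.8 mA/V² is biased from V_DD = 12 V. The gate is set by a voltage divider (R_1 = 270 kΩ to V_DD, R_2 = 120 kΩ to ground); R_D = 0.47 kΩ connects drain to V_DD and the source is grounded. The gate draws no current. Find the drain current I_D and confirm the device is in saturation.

I_D ≈ 4.7 mA

V_G = V_DD·R_2/(R_1+R_2) = 12×120/390 = 3.69 V. With the source grounded, V_GS = V_G = 3.69 V.
Assume saturation: I_D = (k_n/2)(V_GS − V_t)² = (1.8/2)×(3.69 − 1.4)² = 0.9×2.29² = 4.73 mA.
V_DS = V_DD − I_D·R_D = 12 − 4.73×0.47 = 9.78 V.
Saturation requires V_DS ≥ V_GS − V_t = 2.29 V; 9.78 ≥ 2.29 ✓.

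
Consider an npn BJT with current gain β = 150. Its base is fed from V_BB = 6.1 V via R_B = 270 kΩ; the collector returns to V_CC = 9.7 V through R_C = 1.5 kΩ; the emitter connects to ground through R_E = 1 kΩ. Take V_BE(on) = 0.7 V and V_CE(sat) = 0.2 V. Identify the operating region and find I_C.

active; I_C ≈ 1.9 mA

Assume active. Base-emitter loop: I_B = (V_BB − V_BE)/(R_B + (β+1)R_E) = (6.1 − 0.7)/(270 + 151×1) = 0.0128 mA.
I_C = β·I_B = 150×0.0128 = 1.92 mA.
V_CE = V_CC − I_C·R_C − I_E·R_E = 9.7 − 1.92×1.5 − 1.94×1 = 4.88 V > V_CE(sat), so the active-region assumption holds.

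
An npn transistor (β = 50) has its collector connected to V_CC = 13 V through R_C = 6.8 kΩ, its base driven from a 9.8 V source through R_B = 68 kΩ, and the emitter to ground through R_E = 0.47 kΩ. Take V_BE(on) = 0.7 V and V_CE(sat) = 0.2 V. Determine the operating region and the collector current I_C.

saturation; I_C ≈ 1.8 mA

Assume active: I_B = (9.8 − 0.7)/(68 + 51×0.47) = 0.0989 mA, I_C = β·I_B = 4.95 mA.
Then V_CE = 13 − 4.95×6.8 − 5.05×0.47 = -23 V < 0.2 V — the active assumption fails.
Re-solve with V_CE = 0.2 V. KCL at the emitter: V_E/R_E = (V_BB−0.7−V_E)/R_B + (V_CC−0.2−V_E)/R_C, giving V_E = 0.881 V.
I_C = (V_CC − 0.2 − V_E)/R_C = (12.8 − 0.881)/6.8 = 1.75 mA.
Check: I_B = (9.1 − 0.881)/68 = 0.121 mA, and β·I_B = 6.04 mA > I_C, confirming saturation.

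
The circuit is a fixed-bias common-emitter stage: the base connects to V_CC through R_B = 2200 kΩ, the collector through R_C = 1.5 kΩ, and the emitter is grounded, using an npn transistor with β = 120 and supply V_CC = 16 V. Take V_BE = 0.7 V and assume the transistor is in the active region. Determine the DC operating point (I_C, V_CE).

I_C ≈ 0.83 mA, V_CE ≈ 15 V

Base loop: V_CC = I_B·R_B + V_BE, so I_B = (16 − 0.7)/2200 kΩ = 0.00695 mA.
In the active region I_C = β·I_B = 120 × 0.00695 = 0.835 mA.
Collector loop: V_CE = V_CC − I_C·R_C = 16 − 0.835×1.5 = 14.7 V.
Since V_CE = 14.7 V > V_CE(sat) ≈ 0.2 V, the transistor is in the active region as assumed.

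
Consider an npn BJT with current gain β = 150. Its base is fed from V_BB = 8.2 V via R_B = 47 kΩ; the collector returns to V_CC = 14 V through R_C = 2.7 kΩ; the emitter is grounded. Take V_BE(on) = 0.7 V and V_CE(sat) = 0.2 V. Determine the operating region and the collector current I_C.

saturation; I_C ≈ 5.1 mA

Assume active: I_B = (8.2 − 0.7)/47 = 0.16 mA, giving I_C = β·I_B = 23.9 mA.
But then V_CE = 14 − 23.9×2.7 = -50.6 V < V_CE(sat) = 0.2 V — impossible in the active region.
So the transistor is saturated. With V_CE = 0.2 V, I_C = (V_CC − 0.2)/R_C = 13.8/2.7 = 5.11 mA.
Check: β·I_B = 23.9 mA > I_C = 5.11 mA, confirming saturation.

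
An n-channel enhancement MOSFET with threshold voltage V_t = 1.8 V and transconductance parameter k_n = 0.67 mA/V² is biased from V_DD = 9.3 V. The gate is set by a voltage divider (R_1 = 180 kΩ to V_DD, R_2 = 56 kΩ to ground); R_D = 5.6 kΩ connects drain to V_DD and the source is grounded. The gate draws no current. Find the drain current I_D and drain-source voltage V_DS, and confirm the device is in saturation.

V_G = V_DD·R_2/(R_1+R_2) = 9.3×56/236 = 2.21 V. With the source grounded, V_GS = V_G = 2.21 V.
Assume saturation: I_D = (k_n/2)(V_GS − V_t)² = (0.67/2)×(2.21 − 1.8)² = 0.335×0.407² = 0.0554 mA.
V_DS = V_DD − I_D·R_D = 9.3 − 0.0554×5.6 = 8.99 V.
Saturation requires V_DS ≥ V_GS − V_t = 0.407 V; 8.99 ≥ 0.407 ✓.

I_D ≈ 0.055 mA, V_DS ≈ 9 V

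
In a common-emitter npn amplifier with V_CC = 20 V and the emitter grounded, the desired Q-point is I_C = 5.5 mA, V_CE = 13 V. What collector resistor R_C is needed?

R_C ≈ 1.3 kΩ

Collector loop: V_CC = I_C·R_C + V_CE.
R_C = (V_CC − V_CE)/I_C = (20 − 13)/5.5 = 1.27 kΩ.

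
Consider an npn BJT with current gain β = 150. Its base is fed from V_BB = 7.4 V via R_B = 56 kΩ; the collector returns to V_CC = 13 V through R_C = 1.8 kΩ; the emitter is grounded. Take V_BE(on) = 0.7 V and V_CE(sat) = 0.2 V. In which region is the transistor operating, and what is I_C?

saturation; I_C ≈ 7.1 mA

Assume active: I_B = (7.4 − 0.7)/56 = 0.12 mA, giving I_C = β·I_B = 17.9 mA.
But then V_CE = 13 − 17.9×1.8 = -19.3 V < V_CE(sat) = 0.2 V — impossible in the active region.
So the transistor is saturated. With V_CE = 0.2 V, I_C = (V_CC − 0.2)/R_C = 12.8/1.8 = 7.11 mA.
Check: β·I_B = 17.9 mA > I_C = 7.11 mA, confirming saturation.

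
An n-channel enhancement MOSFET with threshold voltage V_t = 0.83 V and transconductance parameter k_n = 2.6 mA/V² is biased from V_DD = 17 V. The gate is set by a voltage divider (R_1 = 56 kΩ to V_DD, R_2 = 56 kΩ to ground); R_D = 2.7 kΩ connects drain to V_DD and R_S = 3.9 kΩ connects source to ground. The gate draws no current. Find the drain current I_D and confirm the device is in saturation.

I_D ≈ 1.7 mA

V_G = V_DD·R_2/(R_1+R_2) = 17×56/112 = 8.5 V.
Assume saturation: I_D = (k_n/2)(V_GS − V_t)² with V_GS = V_G − I_D·R_S = 8.5 − 3.9·I_D.
Substituting gives 19.8·I_D² − 78.8·I_D + 76.5 = 0, with roots I_D = 1.68 or 2.31 mA.
The root I_D = 2.31 mA gives V_GS = -0.503 V ≤ V_t, so take I_D = 1.68 mA.
Then V_GS = 1.97 V and V_DS = V_DD − I_D(R_D+R_S) = 17 − 1.68×6.6 = 5.94 V.
Saturation requires V_DS ≥ V_GS − V_t = 1.14 V; 5.94 ≥ 1.14 ✓.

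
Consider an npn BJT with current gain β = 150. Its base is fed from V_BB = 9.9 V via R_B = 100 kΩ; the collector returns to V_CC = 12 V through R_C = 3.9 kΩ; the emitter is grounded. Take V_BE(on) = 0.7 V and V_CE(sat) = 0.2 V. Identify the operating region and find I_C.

saturation; I_C ≈ 3 mA

Assume active: I_B = (9.9 − 0.7)/100 = 0.092 mA, giving I_C = β·I_B = 13.8 mA.
But then V_CE = 12 − 13.8×3.9 = -41.8 V < V_CE(sat) = 0.2 V — impossible in the active region.
So the transistor is saturated. With V_CE = 0.2 V, I_C = (V_CC − 0.2)/R_C = 11.8/3.9 = 3.03 mA.
Check: β·I_B = 13.8 mA > I_C = 3.03 mA, confirming saturation.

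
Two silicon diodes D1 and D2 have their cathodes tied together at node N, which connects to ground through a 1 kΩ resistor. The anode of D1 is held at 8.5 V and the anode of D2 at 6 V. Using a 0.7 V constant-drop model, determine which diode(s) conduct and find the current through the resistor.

Only D1 conducts; I_R ≈ 7.8 mA

Assume both conduct. Then node N would need to be at both 8.5−0.7 = 7.8 V and 6−0.7 = 5.3 V, which is impossible.
Assume only D1 conducts: V_N = 8.5 − 0.7 = 7.8 V, so I_R = 7.8/1 = 7.8 mA.
Check D2: its anode-to-cathode voltage is 6 − 7.8 = -1.8 V < 0.7 V, so it is off. The assumption is consistent.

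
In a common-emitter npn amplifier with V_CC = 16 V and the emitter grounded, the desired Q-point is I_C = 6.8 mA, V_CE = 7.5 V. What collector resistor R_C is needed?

Collector loop: V_CC = I_C·R_C + V_CE.
R_C = (V_CC − V_CE)/I_C = (16 − 7.5)/6.8 = 1.25 kΩ.

R_C ≈ 1.2 kΩ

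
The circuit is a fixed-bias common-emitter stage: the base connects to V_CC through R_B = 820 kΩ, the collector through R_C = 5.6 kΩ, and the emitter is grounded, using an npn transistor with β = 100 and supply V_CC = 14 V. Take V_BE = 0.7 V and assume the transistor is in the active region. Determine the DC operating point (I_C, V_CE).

I_C ≈ 1.6 mA, V_CE ≈ 4.9 V

Base loop: V_CC = I_B·R_B + V_BE, so I_B = (14 − 0.7)/820 kΩ = 0.0162 mA.
In the active region I_C = β·I_B = 100 × 0.0162 = 1.62 mA.
Collector loop: V_CE = V_CC − I_C·R_C = 14 − 1.62×5.6 = 4.92 V.
Since V_CE = 4.92 V > V_CE(sat) ≈ 0.2 V, the transistor is in the active region as assumed.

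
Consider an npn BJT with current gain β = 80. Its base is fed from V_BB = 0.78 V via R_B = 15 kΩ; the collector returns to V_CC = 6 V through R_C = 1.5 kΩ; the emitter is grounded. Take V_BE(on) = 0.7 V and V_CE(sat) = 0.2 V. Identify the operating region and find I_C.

Assume active. Base-emitter loop: I_B = (V_BB − V_BE)/R_B = (0.78 − 0.7)/15 = 0.00533 mA.
I_C = β·I_B = 80×0.00533 = 0.427 mA.
V_CE = V_CC − I_C·R_C = 6 − 0.427×1.5 = 5.36 V > V_CE(sat), so the active-region assumption holds.

active; I_C ≈ 0.43 mA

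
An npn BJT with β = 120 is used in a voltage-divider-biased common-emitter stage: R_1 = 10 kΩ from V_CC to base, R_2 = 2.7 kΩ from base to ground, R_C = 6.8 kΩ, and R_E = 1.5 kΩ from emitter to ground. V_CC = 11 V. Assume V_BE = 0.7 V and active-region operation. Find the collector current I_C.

I_C ≈ 1.1 mA

Thevenize the base divider: V_Th = V_CC·R_2/(R_1+R_2) = 11×2.7/12.7 = 2.34 V, R_Th = R_1‖R_2 = 2.13 kΩ.
Base-emitter loop: V_Th = I_B·R_Th + V_BE + (β+1)I_B·R_E, so I_B = (2.34 − 0.7) / (2.13 + 121×1.5) = 0.00892 mA.
I_C = β·I_B = 120×0.00892 = 1.07 mA, and I_E = (β+1)I_B = 1.08 mA.
V_CE = V_CC − I_C·R_C − I_E·R_E = 11 − 1.07×6.8 − 1.08×1.5 = 2.1 V.
V_CE = 2.1 V > 0.2 V confirms active-region operation.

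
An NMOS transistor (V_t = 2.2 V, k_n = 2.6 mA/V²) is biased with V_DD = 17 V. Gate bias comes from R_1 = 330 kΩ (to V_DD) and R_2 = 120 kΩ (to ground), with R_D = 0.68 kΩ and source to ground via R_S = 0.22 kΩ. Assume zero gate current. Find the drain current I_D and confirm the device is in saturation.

I_D ≈ 3.3 mA

V_G = V_DD·R_2/(R_1+R_2) = 17×120/450 = 4.53 V.
Assume saturation: I_D = (k_n/2)(V_GS − V_t)² with V_GS = V_G − I_D·R_S = 4.53 − 0.22·I_D.
Substituting gives 0.0629·I_D² − 2.33·I_D + 7.08 = 0, with roots I_D = 3.33 or 33.8 mA.
The root I_D = 33.8 mA gives V_GS = -2.9 V ≤ V_t, so take I_D = 3.33 mA.
Then V_GS = 3.8 V and V_DS = V_DD − I_D(R_D+R_S) = 17 − 3.33×0.9 = 14 V.
Saturation requires V_DS ≥ V_GS − V_t = 1.6 V; 14 ≥ 1.6 ✓.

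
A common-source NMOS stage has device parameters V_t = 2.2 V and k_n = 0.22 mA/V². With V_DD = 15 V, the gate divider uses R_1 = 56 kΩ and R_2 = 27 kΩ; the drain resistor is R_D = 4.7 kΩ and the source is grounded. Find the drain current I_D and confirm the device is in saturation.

V_G = V_DD·R_2/(R_1+R_2) = 15×27/83 = 4.88 V. With the source grounded, V_GS = V_G = 4.88 V.
Assume saturation: I_D = (k_n/2)(V_GS − V_t)² = (0.22/2)×(4.88 − 2.2)² = 0.11×2.68² = 0.79 mA.
V_DS = V_DD − I_D·R_D = 15 − 0.79×4.7 = 11.3 V.
Saturation requires V_DS ≥ V_GS − V_t = 2.68 V; 11.3 ≥ 2.68 ✓.

I_D ≈ 0.79 mA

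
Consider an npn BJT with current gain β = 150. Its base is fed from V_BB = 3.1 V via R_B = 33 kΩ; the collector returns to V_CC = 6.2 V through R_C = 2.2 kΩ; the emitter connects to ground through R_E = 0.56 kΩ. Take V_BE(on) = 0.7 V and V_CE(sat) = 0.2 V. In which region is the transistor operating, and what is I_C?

saturation; I_C ≈ 2.2 mA

Assume active: I_B = (3.1 − 0.7)/(33 + 151×0.56) = 0.0204 mA, I_C = β·I_B = 3.06 mA.
Then V_CE = 6.2 − 3.06×2.2 − 3.08×0.56 = -2.26 V < 0.2 V — the active assumption fails.
Re-solve with V_CE = 0.2 V. KCL at the emitter: V_E/R_E = (V_BB−0.7−V_E)/R_B + (V_CC−0.2−V_E)/R_C, giving V_E = 1.23 V.
I_C = (V_CC − 0.2 − V_E)/R_C = (6 − 1.23)/2.2 = 2.17 mA.
Check: I_B = (2.4 − 1.23)/33 = 0.0354 mA, and β·I_B = 5.3 mA > I_C, confirming saturation.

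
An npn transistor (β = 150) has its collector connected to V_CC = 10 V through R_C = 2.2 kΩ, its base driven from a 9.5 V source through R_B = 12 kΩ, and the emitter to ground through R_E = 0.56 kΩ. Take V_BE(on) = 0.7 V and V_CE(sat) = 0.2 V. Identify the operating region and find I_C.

Assume active: I_B = (9.5 − 0.7)/(12 + 151×0.56) = 0.0911 mA, I_C = β·I_B = 13.7 mA.
Then V_CE = 10 − 13.7×2.2 − 13.8×0.56 = -27.8 V < 0.2 V — the active assumption fails.
Re-solve with V_CE = 0.2 V. KCL at the emitter: V_E/R_E = (V_BB−0.7−V_E)/R_B + (V_CC−0.2−V_E)/R_C, giving V_E = 2.23 V.
I_C = (V_CC − 0.2 − V_E)/R_C = (9.8 − 2.23)/2.2 = 3.44 mA.
Check: I_B = (8.8 − 2.23)/12 = 0.547 mA, and β·I_B = 82.1 mA > I_C, confirming saturation.

saturation; I_C ≈ 3.4 mA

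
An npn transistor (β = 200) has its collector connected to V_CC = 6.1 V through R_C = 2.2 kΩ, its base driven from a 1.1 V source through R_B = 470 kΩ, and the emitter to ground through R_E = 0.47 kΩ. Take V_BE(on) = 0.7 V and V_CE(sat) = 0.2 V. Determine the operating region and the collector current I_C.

Assume active. Base-emitter loop: I_B = (V_BB − V_BE)/(R_B + (β+1)R_E) = (1.1 − 0.7)/(470 + 201×0.47) = 0.000709 mA.
I_C = β·I_B = 200×0.000709 = 0.142 mA.
V_CE = V_CC − I_C·R_C − I_E·R_E = 6.1 − 0.142×2.2 − 0.142×0.47 = 5.72 V > V_CE(sat), so the active-region assumption holds.

active; I_C ≈ 0.14 mA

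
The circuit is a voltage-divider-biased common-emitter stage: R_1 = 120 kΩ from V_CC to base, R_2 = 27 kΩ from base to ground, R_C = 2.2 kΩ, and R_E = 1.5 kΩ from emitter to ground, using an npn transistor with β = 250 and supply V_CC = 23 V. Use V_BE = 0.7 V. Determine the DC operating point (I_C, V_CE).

Thevenize the base divider: V_Th = V_CC·R_2/(R_1+R_2) = 23×27/147 = 4.22 V, R_Th = R_1‖R_2 = 22 kΩ.
Base-emitter loop: V_Th = I_B·R_Th + V_BE + (β+1)I_B·R_E, so I_B = (4.22 − 0.7) / (22 + 251×1.5) = 0.00884 mA.
I_C = β·I_B = 250×0.00884 = 2.21 mA, and I_E = (β+1)I_B = 2.22 mA.
V_CE = V_CC − I_C·R_C − I_E·R_E = 23 − 2.21×2.2 − 2.22×1.5 = 14.8 V.
V_CE = 14.8 V > 0.2 V confirms active-region operation.

I_C ≈ 2.2 mA, V_CE ≈ 15 V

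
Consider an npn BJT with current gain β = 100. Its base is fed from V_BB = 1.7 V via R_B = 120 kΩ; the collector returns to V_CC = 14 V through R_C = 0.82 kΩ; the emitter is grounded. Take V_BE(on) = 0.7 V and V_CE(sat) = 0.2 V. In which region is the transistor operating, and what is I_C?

Assume active. Base-emitter loop: I_B = (V_BB − V_BE)/R_B = (1.7 − 0.7)/120 = 0.00833 mA.
I_C = β·I_B = 100×0.00833 = 0.833 mA.
V_CE = V_CC − I_C·R_C = 14 − 0.833×0.82 = 13.3 V > V_CE(sat), so the active-region assumption holds.

active; I_C ≈ 0.83 mA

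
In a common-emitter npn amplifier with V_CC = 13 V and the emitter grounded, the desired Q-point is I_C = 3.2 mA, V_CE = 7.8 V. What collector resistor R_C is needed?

Collector loop: V_CC = I_C·R_C + V_CE.
R_C = (V_CC − V_CE)/I_C = (13 − 7.8)/3.2 = 1.62 kΩ.

R_C ≈ 1.6 kΩ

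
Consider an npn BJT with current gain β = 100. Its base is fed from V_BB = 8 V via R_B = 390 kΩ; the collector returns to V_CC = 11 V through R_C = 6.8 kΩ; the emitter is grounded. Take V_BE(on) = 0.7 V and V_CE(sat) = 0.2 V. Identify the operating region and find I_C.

saturation; I_C ≈ 1.6 mA

Assume active: I_B = (8 − 0.7)/390 = 0.0187 mA, giving I_C = β·I_B = 1.87 mA.
But then V_CE = 11 − 1.87×6.8 = -1.73 V < V_CE(sat) = 0.2 V — impossible in the active region.
So the transistor is saturated. With V_CE = 0.2 V, I_C = (V_CC − 0.2)/R_C = 10.8/6.8 = 1.59 mA.
Check: β·I_B = 1.87 mA > I_C = 1.59 mA, confirming saturation.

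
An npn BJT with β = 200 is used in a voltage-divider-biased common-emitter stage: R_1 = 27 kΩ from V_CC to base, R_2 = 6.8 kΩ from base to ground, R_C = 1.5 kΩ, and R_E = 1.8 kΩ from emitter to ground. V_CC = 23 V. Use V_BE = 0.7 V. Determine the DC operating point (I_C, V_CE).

I_C ≈ 2.1 mA, V_CE ≈ 16 V

Thevenize the base divider: V_Th = V_CC·R_2/(R_1+R_2) = 23×6.8/33.8 = 4.63 V, R_Th = R_1‖R_2 = 5.43 kΩ.
Base-emitter loop: V_Th = I_B·R_Th + V_BE + (β+1)I_B·R_E, so I_B = (4.63 − 0.7) / (5.43 + 201×1.8) = 0.0107 mA.
I_C = β·I_B = 200×0.0107 = 2.14 mA, and I_E = (β+1)I_B = 2.15 mA.
V_CE = V_CC − I_C·R_C − I_E·R_E = 23 − 2.14×1.5 − 2.15×1.8 = 15.9 V.
V_CE = 15.9 V > 0.2 V confirms active-region operation.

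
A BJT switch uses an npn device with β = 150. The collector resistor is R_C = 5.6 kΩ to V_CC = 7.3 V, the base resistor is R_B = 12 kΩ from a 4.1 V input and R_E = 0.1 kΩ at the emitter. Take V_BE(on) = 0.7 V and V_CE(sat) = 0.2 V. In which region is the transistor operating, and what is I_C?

Assume active: I_B = (4.1 − 0.7)/(12 + 151×0.1) = 0.125 mA, I_C = β·I_B = 18.8 mA.
Then V_CE = 7.3 − 18.8×5.6 − 18.9×0.1 = -100 V < 0.2 V — the active assumption fails.
Re-solve with V_CE = 0.2 V. KCL at the emitter: V_E/R_E = (V_BB−0.7−V_E)/R_B + (V_CC−0.2−V_E)/R_C, giving V_E = 0.151 V.
I_C = (V_CC − 0.2 − V_E)/R_C = (7.1 − 0.151)/5.6 = 1.24 mA.
Check: I_B = (3.4 − 0.151)/12 = 0.271 mA, and β·I_B = 40.6 mA > I_C, confirming saturation.

saturation; I_C ≈ 1.2 mA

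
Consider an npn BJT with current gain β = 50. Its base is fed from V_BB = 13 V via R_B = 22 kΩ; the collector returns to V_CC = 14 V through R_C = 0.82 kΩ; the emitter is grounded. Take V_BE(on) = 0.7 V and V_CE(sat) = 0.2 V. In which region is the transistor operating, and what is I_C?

saturation; I_C ≈ 17 mA

Assume active: I_B = (13 − 0.7)/22 = 0.559 mA, giving I_C = β·I_B = 28 mA.
But then V_CE = 14 − 28×0.82 = -8.92 V < V_CE(sat) = 0.2 V — impossible in the active region.
So the transistor is saturated. With V_CE = 0.2 V, I_C = (V_CC − 0.2)/R_C = 13.8/0.82 = 16.8 mA.
Check: β·I_B = 28 mA > I_C = 16.8 mA, confirming saturation.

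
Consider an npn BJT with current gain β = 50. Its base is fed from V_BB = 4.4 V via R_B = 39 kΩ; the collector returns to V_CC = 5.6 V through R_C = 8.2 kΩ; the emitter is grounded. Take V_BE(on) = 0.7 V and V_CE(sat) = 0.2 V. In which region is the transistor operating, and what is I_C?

Assume active: I_B = (4.4 − 0.7)/39 = 0.0949 mA, giving I_C = β·I_B = 4.74 mA.
But then V_CE = 5.6 − 4.74×8.2 = -33.3 V < V_CE(sat) = 0.2 V — impossible in the active region.
So the transistor is saturated. With V_CE = 0.2 V, I_C = (V_CC − 0.2)/R_C = 5.4/8.2 = 0.659 mA.
Check: β·I_B = 4.74 mA > I_C = 0.659 mA, confirming saturation.

saturation; I_C ≈ 0.66 mA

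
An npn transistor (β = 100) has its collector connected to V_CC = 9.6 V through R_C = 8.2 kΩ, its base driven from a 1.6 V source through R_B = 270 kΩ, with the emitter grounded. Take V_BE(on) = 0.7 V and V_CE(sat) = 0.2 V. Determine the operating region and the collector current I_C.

Assume active. Base-emitter loop: I_B = (V_BB − V_BE)/R_B = (1.6 − 0.7)/270 = 0.00333 mA.
I_C = β·I_B = 100×0.00333 = 0.333 mA.
V_CE = V_CC − I_C·R_C = 9.6 − 0.333×8.2 = 6.87 V > V_CE(sat), so the active-region assumption holds.

active; I_C ≈ 0.33 mA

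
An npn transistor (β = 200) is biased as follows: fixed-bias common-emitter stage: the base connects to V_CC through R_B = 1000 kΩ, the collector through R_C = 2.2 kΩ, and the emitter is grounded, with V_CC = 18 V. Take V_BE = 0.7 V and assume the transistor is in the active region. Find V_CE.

Base loop: V_CC = I_B·R_B + V_BE, so I_B = (18 − 0.7)/1000 kΩ = 0.0173 mA.
In the active region I_C = β·I_B = 200 × 0.0173 = 3.46 mA.
Collector loop: V_CE = V_CC − I_C·R_C = 18 − 3.46×2.2 = 10.4 V.
Since V_CE = 10.4 V > V_CE(sat) ≈ 0.2 V, the transistor is in the active region as assumed.

V_CE ≈ 10 V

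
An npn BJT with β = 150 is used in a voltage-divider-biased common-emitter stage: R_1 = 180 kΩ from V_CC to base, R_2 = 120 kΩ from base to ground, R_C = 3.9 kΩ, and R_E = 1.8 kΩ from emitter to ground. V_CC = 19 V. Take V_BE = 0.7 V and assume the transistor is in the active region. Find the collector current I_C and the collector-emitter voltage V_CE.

Thevenize the base divider: V_Th = V_CC·R_2/(R_1+R_2) = 19×120/300 = 7.6 V, R_Th = R_1‖R_2 = 72 kΩ.
Base-emitter loop: V_Th = I_B·R_Th + V_BE + (β+1)I_B·R_E, so I_B = (7.6 − 0.7) / (72 + 151×1.8) = 0.0201 mA.
I_C = β·I_B = 150×0.0201 = 3.01 mA, and I_E = (β+1)I_B = 3.03 mA.
V_CE = V_CC − I_C·R_C − I_E·R_E = 19 − 3.01×3.9 − 3.03×1.8 = 1.8 V.
V_CE = 1.8 V > 0.2 V confirms active-region operation.

I_C ≈ 3 mA, V_CE ≈ 1.8 V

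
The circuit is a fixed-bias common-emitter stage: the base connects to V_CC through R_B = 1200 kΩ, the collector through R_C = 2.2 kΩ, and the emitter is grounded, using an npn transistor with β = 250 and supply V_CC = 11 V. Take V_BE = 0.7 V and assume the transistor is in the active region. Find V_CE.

V_CE ≈ 6.3 V

Base loop: V_CC = I_B·R_B + V_BE, so I_B = (11 − 0.7)/1200 kΩ = 0.00858 mA.
In the active region I_C = β·I_B = 250 × 0.00858 = 2.15 mA.
Collector loop: V_CE = V_CC − I_C·R_C = 11 − 2.15×2.2 = 6.28 V.
Since V_CE = 6.28 V > V_CE(sat) ≈ 0.2 V, the transistor is in the active region as assumed.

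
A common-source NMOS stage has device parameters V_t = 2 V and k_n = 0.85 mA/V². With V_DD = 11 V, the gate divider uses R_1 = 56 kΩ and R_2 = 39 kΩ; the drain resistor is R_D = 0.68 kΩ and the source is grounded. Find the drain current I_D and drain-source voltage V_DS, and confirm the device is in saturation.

V_G = V_DD·R_2/(R_1+R_2) = 11×39/95 = 4.52 V. With the source grounded, V_GS = V_G = 4.52 V.
Assume saturation: I_D = (k_n/2)(V_GS − V_t)² = (0.85/2)×(4.52 − 2)² = 0.425×2.52² = 2.69 mA.
V_DS = V_DD − I_D·R_D = 11 − 2.69×0.68 = 9.17 V.
Saturation requires V_DS ≥ V_GS − V_t = 2.52 V; 9.17 ≥ 2.52 ✓.

I_D ≈ 2.7 mA, V_DS ≈ 9.2 V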